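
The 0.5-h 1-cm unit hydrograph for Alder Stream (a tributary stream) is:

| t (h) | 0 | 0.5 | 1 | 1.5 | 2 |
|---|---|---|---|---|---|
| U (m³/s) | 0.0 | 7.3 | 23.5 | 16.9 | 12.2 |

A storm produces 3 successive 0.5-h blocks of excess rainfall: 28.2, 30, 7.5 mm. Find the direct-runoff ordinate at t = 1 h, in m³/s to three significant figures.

By discrete convolution, Q_j = Σ (P_i / 10 mm) · U_{j−i}.
At t = 1 h (j=2): Q = (28.2/10)·23.5 + (30/10)·7.3 + (7.5/10)·0.0 = 88.2 m³/s.

Q ≈ 88.2 m³/s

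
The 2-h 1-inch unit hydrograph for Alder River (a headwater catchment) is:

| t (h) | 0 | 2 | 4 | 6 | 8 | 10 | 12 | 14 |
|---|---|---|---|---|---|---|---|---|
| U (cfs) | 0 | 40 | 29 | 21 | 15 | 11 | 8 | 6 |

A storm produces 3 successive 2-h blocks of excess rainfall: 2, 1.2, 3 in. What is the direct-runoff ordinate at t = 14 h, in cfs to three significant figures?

By discrete convolution, Q_j = Σ (P_i / 1 in) · U_{j−i}.
At t = 14 h (j=7): Q = (2/1)·6 + (1.2/1)·8 + (3/1)·11 = 54.6 cfs.

Q ≈ 54.6 cfs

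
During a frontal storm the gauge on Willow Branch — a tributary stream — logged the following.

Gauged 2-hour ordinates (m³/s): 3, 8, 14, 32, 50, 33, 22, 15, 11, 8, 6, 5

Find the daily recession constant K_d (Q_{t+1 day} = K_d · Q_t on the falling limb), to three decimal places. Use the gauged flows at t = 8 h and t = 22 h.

K_d ≈ 0.019

Between t = 8 h and t = 22 h the flow falls from 50 to 5 m³/s over 7×2 h = 14 h.
Per-interval ratio K = (5/50)^(1/7) = 0.7197; K_d = K^(24/2) = 0.019.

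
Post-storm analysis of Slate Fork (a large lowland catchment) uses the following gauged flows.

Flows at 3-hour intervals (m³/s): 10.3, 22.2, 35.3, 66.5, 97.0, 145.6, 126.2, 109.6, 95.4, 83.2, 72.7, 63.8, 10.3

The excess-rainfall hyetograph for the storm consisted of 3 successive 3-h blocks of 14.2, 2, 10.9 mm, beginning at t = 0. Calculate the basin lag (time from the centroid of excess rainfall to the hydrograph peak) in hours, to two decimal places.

t_L ≈ 10.87 h

Centroid of excess rainfall: t_c = Σ P_i·t̄_i / ΣP_i = 4.1347 h (block centres at 1.5, 4.5, 7.5 h).
Hydrograph peak occurs at t = 15 h, so basin lag t_L = 15 − 4.1347 = 10.87 h.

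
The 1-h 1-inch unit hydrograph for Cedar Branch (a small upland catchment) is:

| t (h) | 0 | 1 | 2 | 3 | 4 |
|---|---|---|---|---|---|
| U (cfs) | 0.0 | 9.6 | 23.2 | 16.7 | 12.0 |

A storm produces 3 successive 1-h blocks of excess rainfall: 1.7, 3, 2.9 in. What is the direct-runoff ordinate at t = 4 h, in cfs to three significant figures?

Q ≈ 138 cfs

By discrete convolution, Q_j = Σ (P_i / 1 in) · U_{j−i}.
At t = 4 h (j=4): Q = (1.7/1)·12.0 + (3/1)·16.7 + (2.9/1)·23.2 = 138 cfs.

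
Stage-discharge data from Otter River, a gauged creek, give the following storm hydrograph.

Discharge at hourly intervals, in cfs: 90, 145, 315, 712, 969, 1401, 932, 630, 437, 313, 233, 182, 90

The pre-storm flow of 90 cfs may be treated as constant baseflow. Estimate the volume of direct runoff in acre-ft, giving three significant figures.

Direct-runoff ordinates (Q − Q_b): 0.0, 55.0, 225.0, 622.0, 879.0, 1311.0, 842.0, 540.0, 347.0, 223.0, 143.0, 92.0, 0.0 cfs.
ΣQ_DR = 5279 cfs.
With Δt = 1 h = 3600 s, V = ΣQ_DR · Δt = 5279 × 3600 = 1.90 × 10^7 ft³ = 436 acre-ft.

V ≈ 436 acre-ft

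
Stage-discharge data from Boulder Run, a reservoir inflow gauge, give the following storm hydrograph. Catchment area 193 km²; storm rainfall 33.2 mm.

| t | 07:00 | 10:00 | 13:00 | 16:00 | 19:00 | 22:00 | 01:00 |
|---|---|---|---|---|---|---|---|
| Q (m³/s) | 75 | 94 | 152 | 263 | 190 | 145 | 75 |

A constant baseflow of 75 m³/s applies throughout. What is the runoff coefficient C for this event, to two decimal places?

C ≈ 0.79

ΣQ_DR = 469.0 m³/s; V = ΣQ_DR·Δt = 5.065 × 10^6 m³.
Runoff depth d = V / A = 26.24 mm.
C = d / P = 26.24 / 33.2 = 0.79.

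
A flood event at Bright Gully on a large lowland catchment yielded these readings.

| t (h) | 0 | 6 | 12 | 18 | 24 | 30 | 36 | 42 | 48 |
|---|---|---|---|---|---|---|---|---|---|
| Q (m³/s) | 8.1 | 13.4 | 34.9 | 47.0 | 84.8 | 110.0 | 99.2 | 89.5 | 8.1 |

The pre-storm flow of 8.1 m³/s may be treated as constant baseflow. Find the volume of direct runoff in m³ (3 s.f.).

V ≈ 9.12 × 10^6 m³

Direct-runoff ordinates (Q − Q_b): 0.0, 5.3, 26.8, 38.9, 76.7, 101.9, 91.1, 81.4, 0.0 m³/s.
ΣQ_DR = 422.1 m³/s.
With Δt = 6 h = 21600 s, V = ΣQ_DR · Δt = 422.1 × 21600 = 9.12 × 10^6 m³.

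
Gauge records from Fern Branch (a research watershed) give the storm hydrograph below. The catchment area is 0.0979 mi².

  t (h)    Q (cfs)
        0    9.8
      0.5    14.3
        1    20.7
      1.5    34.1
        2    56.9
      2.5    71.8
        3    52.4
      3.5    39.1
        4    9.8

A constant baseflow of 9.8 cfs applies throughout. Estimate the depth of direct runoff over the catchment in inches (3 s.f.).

d ≈ 1.75 in

Direct runoff: 0.0, 4.5, 10.9, 24.3, 47.1, 62.0, 42.6, 29.3, 0.0 cfs; ΣQ_DR = 220.7 cfs.
V = ΣQ_DR · Δt = 220.7 × 1800 s = 3.973 × 10^5 ft³.
Over A = 0.0979 mi², depth = V / A = 1.75 in.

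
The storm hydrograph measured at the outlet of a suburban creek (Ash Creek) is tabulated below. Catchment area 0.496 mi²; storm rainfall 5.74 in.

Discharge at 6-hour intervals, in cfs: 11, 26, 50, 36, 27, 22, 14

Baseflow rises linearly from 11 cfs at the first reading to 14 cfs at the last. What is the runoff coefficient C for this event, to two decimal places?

C ≈ 0.32

ΣQ_DR = 98.50 cfs; V = ΣQ_DR·Δt = 2.128 × 10^6 ft³.
Runoff depth d = V / A = 1.846 in.
C = d / P = 1.846 / 5.74 = 0.32.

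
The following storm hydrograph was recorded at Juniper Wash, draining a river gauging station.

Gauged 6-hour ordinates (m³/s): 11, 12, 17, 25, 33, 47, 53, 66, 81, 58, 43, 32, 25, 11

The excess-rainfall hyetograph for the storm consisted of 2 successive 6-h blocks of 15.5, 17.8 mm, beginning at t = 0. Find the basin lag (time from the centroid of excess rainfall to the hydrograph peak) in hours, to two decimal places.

t_L ≈ 41.79 h

Centroid of excess rainfall: t_c = Σ P_i·t̄_i / ΣP_i = 6.2072 h (block centres at 3, 9 h).
Hydrograph peak occurs at t = 48 h, so basin lag t_L = 48 − 6.2072 = 41.79 h.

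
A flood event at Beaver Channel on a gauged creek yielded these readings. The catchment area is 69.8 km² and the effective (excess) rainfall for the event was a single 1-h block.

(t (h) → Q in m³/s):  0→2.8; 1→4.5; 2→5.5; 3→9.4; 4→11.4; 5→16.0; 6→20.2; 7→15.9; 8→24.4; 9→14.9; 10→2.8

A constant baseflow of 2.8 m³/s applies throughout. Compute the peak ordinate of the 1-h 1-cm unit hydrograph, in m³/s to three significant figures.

Direct runoff: 0.0, 1.7, 2.7, 6.6, 8.6, 13.2, 17.4, 13.1, 21.6, 12.1, 0.0 m³/s; ΣQ_DR = 97.00 m³/s, peak = 21.6 m³/s.
Runoff depth d = ΣQ_DR·Δt / A = 97.00 × 3600 / (69.8 km²) = 5.003 mm.
The 1-cm UH is the DRH scaled by (10 mm)/d, so U_p = 21.6 × 10/5.003 = 43.2 m³/s.

U_p ≈ 43.2 m³/s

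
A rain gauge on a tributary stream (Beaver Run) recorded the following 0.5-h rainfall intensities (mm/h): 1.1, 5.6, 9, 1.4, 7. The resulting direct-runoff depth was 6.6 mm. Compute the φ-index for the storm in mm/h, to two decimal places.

φ ≈ 2.80 mm/h

Only the 3 blocks with intensity above φ contribute runoff: 5.6, 9, 7 mm/h.
Σ(I−φ)·Δt = d  ⇒  (5.6+9+7 − 3φ)·0.5 = 6.6
φ = (21.60 − 6.6/0.5) / 3 = 2.80 mm/h.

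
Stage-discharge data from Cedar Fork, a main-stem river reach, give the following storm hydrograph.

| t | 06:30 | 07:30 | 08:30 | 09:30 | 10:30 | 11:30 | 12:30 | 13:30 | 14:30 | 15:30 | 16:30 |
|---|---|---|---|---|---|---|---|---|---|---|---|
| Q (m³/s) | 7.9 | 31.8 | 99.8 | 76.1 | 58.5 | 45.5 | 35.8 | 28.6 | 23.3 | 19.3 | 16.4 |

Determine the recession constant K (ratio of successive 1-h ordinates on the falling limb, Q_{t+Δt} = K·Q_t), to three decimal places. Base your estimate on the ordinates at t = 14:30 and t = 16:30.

Using the recession-limb readings at t = 14:30 and t = 16:30: Q falls from 23.3 to 16.4 m³/s over 2 intervals.
K = (Q₂/Q₁)^(1/2) = (16.4/23.3)^(1/2) = 0.839.

K ≈ 0.839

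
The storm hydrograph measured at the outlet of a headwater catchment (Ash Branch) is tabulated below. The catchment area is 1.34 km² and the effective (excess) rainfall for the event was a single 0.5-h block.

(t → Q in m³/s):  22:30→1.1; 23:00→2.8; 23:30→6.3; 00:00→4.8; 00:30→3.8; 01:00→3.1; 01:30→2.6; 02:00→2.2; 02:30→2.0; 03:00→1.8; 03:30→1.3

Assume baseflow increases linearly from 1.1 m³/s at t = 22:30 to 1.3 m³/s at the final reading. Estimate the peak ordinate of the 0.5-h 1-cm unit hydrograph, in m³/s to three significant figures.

Direct runoff: 0.00, 1.68, 5.16, 3.64, 2.62, 1.90, 1.38, 0.96, 0.74, 0.52, 0.00 m³/s; ΣQ_DR = 18.60 m³/s, peak = 5.16 m³/s.
Runoff depth d = ΣQ_DR·Δt / A = 18.60 × 1800 / (1.34 km²) = 24.99 mm.
The 1-cm UH is the DRH scaled by (10 mm)/d, so U_p = 5.16 × 10/24.99 = 2.07 m³/s.

U_p ≈ 2.07 m³/s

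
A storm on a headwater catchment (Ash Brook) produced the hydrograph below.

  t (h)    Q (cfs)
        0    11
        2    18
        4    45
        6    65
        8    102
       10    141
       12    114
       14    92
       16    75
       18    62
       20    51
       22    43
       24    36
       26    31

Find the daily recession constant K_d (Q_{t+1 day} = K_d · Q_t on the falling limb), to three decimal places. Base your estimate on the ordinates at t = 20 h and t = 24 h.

K_d ≈ 0.124

Between t = 20 h and t = 24 h the flow falls from 51 to 36 cfs over 2×2 h = 4 h.
Per-interval ratio K = (36/51)^(1/2) = 0.8402; K_d = K^(24/2) = 0.124.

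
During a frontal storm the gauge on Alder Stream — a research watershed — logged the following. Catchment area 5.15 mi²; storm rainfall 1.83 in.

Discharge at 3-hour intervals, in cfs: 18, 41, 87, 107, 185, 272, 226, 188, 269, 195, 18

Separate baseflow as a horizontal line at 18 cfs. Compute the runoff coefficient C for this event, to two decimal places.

C ≈ 0.69

ΣQ_DR = 1408 cfs; V = ΣQ_DR·Δt = 1.521 × 10^7 ft³.
Runoff depth d = V / A = 1.271 in.
C = d / P = 1.271 / 1.83 = 0.69.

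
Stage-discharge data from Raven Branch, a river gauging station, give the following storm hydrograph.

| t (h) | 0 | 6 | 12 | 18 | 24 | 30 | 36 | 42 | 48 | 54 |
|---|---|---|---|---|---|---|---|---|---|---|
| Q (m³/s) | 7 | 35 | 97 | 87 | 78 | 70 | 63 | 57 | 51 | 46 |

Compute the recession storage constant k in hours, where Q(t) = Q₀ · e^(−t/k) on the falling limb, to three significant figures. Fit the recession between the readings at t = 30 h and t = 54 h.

k ≈ 57.2 h

On the falling limb, Q drops from 70 to 46 m³/s between t = 30 h and t = 54 h (Δt = 24 h).
k = −Δt / ln(Q₂/Q₁) = −24 / ln(46/70) = 57.2 h.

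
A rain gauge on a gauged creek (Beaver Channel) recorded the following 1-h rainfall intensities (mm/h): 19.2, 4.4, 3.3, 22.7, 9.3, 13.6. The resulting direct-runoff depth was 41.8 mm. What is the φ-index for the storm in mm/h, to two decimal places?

Only the 4 blocks with intensity above φ contribute runoff: 19.2, 22.7, 9.3, 13.6 mm/h.
Σ(I−φ)·Δt = d  ⇒  (19.2+22.7+9.3+13.6 − 4φ)·1 = 41.8
φ = (64.80 − 41.8/1) / 4 = 5.75 mm/h.

φ ≈ 5.75 mm/h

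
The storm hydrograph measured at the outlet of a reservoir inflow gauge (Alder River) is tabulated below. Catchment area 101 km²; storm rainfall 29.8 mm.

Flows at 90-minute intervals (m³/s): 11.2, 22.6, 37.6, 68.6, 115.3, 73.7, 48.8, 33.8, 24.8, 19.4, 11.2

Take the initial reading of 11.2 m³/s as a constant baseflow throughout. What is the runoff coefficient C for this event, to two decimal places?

ΣQ_DR = 343.8 m³/s; V = ΣQ_DR·Δt = 1.857 × 10^6 m³.
Runoff depth d = V / A = 18.38 mm.
C = d / P = 18.38 / 29.8 = 0.62.

C ≈ 0.62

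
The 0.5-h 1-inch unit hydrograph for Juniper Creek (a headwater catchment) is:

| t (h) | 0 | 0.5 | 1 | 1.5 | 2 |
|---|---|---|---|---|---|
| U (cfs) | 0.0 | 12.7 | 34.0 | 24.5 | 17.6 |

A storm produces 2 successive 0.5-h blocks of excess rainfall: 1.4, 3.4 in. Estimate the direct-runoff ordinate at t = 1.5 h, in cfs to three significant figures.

By discrete convolution, Q_j = Σ (P_i / 1 in) · U_{j−i}.
At t = 1.5 h (j=3): Q = (1.4/1)·24.5 + (3.4/1)·34.0 = 150 cfs.

Q ≈ 150 cfs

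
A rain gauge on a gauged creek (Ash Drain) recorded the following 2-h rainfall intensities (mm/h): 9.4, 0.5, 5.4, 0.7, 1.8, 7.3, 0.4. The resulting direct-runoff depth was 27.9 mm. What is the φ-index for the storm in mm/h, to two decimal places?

φ ≈ 2.72 mm/h

Only the 3 blocks with intensity above φ contribute runoff: 9.4, 5.4, 7.3 mm/h.
Σ(I−φ)·Δt = d  ⇒  (9.4+5.4+7.3 − 3φ)·2 = 27.9
φ = (22.10 − 27.9/2) / 3 = 2.72 mm/h.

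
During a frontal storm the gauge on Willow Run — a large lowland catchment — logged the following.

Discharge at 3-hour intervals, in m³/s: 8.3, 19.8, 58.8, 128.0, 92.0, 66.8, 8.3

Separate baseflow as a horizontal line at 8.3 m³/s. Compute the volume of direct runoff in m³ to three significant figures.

Direct-runoff ordinates (Q − Q_b): 0.0, 11.5, 50.5, 119.7, 83.7, 58.5, 0.0 m³/s.
ΣQ_DR = 323.9 m³/s.
With Δt = 3 h = 10800 s, V = ΣQ_DR · Δt = 323.9 × 10800 = 3.50 × 10^6 m³.

V ≈ 3.50 × 10^6 m³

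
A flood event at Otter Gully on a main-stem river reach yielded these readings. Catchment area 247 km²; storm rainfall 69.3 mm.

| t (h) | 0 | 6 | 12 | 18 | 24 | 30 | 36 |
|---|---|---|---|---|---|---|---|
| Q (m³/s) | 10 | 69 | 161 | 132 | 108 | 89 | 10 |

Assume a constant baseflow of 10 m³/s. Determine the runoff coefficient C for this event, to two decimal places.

ΣQ_DR = 509.0 m³/s; V = ΣQ_DR·Δt = 1.099 × 10^7 m³.
Runoff depth d = V / A = 44.51 mm.
C = d / P = 44.51 / 69.3 = 0.64.

C ≈ 0.64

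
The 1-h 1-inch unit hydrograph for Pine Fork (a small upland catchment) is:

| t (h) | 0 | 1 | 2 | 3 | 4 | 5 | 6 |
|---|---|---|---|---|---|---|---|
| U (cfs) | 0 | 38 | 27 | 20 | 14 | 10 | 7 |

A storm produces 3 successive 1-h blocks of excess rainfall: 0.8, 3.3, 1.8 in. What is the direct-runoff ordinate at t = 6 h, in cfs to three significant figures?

By discrete convolution, Q_j = Σ (P_i / 1 in) · U_{j−i}.
At t = 6 h (j=6): Q = (0.8/1)·7 + (3.3/1)·10 + (1.8/1)·14 = 63.8 cfs.

Q ≈ 63.8 cfs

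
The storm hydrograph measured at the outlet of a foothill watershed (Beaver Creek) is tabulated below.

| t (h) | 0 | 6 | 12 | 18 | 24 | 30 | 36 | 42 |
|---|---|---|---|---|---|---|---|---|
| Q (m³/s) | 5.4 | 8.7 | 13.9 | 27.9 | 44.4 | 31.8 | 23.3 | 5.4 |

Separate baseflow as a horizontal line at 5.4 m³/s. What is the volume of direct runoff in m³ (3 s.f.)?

Direct-runoff ordinates (Q − Q_b): 0.0, 3.3, 8.5, 22.5, 39.0, 26.4, 17.9, 0.0 m³/s.
ΣQ_DR = 117.6 m³/s.
With Δt = 6 h = 21600 s, V = ΣQ_DR · Δt = 117.6 × 21600 = 2.54 × 10^6 m³.

V ≈ 2.54 × 10^6 m³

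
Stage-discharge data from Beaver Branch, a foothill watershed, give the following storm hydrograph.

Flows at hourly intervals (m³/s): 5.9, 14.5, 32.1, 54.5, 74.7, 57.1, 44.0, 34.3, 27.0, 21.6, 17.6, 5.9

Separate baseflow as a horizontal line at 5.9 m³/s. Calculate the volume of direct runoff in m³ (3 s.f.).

V ≈ 1.15 × 10^6 m³

Direct-runoff ordinates (Q − Q_b): 0.0, 8.6, 26.2, 48.6, 68.8, 51.2, 38.1, 28.4, 21.1, 15.7, 11.7, 0.0 m³/s.
ΣQ_DR = 318.4 m³/s.
With Δt = 1 h = 3600 s, V = ΣQ_DR · Δt = 318.4 × 3600 = 1.15 × 10^6 m³.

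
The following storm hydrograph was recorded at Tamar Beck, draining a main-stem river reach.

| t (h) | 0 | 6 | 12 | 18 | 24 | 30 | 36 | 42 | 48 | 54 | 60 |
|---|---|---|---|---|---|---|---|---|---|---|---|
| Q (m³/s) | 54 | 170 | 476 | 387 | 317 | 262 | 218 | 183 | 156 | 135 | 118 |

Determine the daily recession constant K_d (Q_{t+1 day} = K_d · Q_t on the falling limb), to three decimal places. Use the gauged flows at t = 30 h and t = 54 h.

K_d ≈ 0.515

Between t = 30 h and t = 54 h the flow falls from 262 to 135 m³/s over 4×6 h = 24 h.
Per-interval ratio K = (135/262)^(1/4) = 0.8472; K_d = K^(24/6) = 0.515.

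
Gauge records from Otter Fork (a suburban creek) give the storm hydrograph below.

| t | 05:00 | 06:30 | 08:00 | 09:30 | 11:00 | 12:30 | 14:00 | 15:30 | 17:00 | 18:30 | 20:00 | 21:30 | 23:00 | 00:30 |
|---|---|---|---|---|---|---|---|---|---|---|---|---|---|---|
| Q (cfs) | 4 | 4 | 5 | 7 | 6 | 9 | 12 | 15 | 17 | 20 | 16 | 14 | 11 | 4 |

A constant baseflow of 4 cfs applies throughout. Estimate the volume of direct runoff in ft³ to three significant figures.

V ≈ 4.75 × 10^5 ft³

Direct-runoff ordinates (Q − Q_b): 0.0, 0.0, 1.0, 3.0, 2.0, 5.0, 8.0, 11.0, 13.0, 16.0, 12.0, 10.0, 7.0, 0.0 cfs.
ΣQ_DR = 88.00 cfs.
With Δt = 1.5 h = 5400 s, V = ΣQ_DR · Δt = 88.00 × 5400 = 4.75 × 10^5 ft³.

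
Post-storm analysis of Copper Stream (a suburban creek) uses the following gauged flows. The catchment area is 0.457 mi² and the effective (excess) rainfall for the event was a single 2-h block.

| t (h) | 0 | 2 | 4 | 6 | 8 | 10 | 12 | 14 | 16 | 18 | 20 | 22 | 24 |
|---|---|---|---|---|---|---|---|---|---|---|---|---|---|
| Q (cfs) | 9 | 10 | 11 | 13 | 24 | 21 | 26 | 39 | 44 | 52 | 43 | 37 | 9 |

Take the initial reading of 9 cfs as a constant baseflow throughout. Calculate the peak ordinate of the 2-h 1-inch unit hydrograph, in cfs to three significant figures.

U_p ≈ 28.7 cfs

Direct runoff: 0.0, 1.0, 2.0, 4.0, 15.0, 12.0, 17.0, 30.0, 35.0, 43.0, 34.0, 28.0, 0.0 cfs; ΣQ_DR = 221.0 cfs, peak = 43.0 cfs.
Runoff depth d = ΣQ_DR·Δt / A = 221.0 × 7200 / (0.457 mi²) = 1.499 in.
The 1-inch UH is the DRH scaled by (1 in)/d, so U_p = 43.0 × 1/1.499 = 28.7 cfs.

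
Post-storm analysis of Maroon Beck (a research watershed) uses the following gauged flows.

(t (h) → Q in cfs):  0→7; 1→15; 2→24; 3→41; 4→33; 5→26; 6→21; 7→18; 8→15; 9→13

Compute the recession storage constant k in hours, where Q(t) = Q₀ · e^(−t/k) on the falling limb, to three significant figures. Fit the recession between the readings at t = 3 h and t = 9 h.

k ≈ 5.22 h

On the falling limb, Q drops from 41 to 13 cfs between t = 3 h and t = 9 h (Δt = 6 h).
k = −Δt / ln(Q₂/Q₁) = −6 / ln(13/41) = 5.22 h.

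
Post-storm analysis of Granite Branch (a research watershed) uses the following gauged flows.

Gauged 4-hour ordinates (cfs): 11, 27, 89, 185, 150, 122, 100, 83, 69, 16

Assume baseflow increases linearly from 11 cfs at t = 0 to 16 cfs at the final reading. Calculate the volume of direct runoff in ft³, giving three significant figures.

Direct-runoff ordinates (Q − Q_b): 0.00, 15.44, 76.89, 172.33, 136.78, 108.22, 85.67, 68.11, 53.56, 0.00 cfs.
ΣQ_DR = 717.0 cfs.
With Δt = 4 h = 14400 s, V = ΣQ_DR · Δt = 717.0 × 14400 = 1.03 × 10^7 ft³.

V ≈ 1.03 × 10^7 ft³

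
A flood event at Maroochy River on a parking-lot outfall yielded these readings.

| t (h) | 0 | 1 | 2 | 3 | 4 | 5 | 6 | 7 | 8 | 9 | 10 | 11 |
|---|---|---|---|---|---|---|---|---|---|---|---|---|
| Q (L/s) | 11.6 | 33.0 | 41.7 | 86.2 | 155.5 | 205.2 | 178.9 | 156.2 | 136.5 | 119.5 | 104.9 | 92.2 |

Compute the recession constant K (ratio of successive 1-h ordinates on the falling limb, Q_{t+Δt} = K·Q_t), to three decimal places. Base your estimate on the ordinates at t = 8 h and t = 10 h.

Using the recession-limb readings at t = 8 h and t = 10 h: Q falls from 136.5 to 104.9 L/s over 2 intervals.
K = (Q₂/Q₁)^(1/2) = (104.9/136.5)^(1/2) = 0.877.

K ≈ 0.877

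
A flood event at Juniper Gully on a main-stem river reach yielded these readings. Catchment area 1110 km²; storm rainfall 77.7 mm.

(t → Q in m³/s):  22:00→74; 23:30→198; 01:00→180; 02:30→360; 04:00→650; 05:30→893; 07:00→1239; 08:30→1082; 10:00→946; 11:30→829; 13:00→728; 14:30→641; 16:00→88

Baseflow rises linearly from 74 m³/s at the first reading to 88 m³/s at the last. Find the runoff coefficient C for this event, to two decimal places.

C ≈ 0.43

ΣQ_DR = 6855 m³/s; V = ΣQ_DR·Δt = 3.702 × 10^7 m³.
Runoff depth d = V / A = 33.35 mm.
C = d / P = 33.35 / 77.7 = 0.43.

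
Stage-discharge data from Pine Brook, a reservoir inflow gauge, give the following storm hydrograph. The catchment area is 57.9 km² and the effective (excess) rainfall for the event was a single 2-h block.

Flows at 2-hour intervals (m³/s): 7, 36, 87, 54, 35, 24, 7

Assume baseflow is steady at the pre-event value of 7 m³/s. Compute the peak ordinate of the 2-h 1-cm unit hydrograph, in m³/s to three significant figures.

Direct runoff: 0.0, 29.0, 80.0, 47.0, 28.0, 17.0, 0.0 m³/s; ΣQ_DR = 201.0 m³/s, peak = 80.0 m³/s.
Runoff depth d = ΣQ_DR·Δt / A = 201.0 × 7200 / (57.9 km²) = 24.99 mm.
The 1-cm UH is the DRH scaled by (10 mm)/d, so U_p = 80.0 × 10/24.99 = 32.0 m³/s.

U_p ≈ 32.0 m³/s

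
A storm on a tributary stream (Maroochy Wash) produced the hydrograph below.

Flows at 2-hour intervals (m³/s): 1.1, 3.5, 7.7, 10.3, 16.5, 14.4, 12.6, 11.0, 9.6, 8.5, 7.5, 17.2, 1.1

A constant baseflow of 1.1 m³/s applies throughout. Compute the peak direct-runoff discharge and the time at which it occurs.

Q_p = 16.1 m³/s at t = 22 h

Subtracting baseflow gives direct-runoff ordinates: 0.0, 2.4, 6.6, 9.2, 15.4, 13.3, 11.5, 9.9, 8.5, 7.4, 6.4, 16.1, 0.0 m³/s.
The maximum is 16.1 m³/s, occurring at the reading for t = 22 h.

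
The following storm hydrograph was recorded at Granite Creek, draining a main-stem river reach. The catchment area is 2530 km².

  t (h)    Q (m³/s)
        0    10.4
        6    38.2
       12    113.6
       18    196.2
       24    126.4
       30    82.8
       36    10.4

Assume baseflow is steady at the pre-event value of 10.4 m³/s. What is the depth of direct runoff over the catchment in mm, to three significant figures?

d ≈ 4.31 mm

Direct runoff: 0.0, 27.8, 103.2, 185.8, 116.0, 72.4, 0.0 m³/s; ΣQ_DR = 505.2 m³/s.
V = ΣQ_DR · Δt = 505.2 × 21600 s = 1.091 × 10^7 m³.
Over A = 2530 km², depth = V / A = 4.31 mm.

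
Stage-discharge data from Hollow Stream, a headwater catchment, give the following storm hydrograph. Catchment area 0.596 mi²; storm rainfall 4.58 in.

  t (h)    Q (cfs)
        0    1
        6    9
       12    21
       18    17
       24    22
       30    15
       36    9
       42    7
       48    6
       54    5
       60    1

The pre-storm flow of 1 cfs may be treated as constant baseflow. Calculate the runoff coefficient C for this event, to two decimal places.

ΣQ_DR = 102.0 cfs; V = ΣQ_DR·Δt = 2.203 × 10^6 ft³.
Runoff depth d = V / A = 1.591 in.
C = d / P = 1.591 / 4.58 = 0.35.

C ≈ 0.35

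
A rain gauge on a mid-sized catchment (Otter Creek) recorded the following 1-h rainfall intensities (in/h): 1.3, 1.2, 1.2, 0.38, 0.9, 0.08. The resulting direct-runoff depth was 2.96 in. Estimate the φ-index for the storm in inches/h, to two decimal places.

φ ≈ 0.41 in/h

Only the 4 blocks with intensity above φ contribute runoff: 1.3, 1.2, 1.2, 0.9 in/h.
Σ(I−φ)·Δt = d  ⇒  (1.3+1.2+1.2+0.9 − 4φ)·1 = 2.96
φ = (4.600 − 2.96/1) / 4 = 0.41 in/h.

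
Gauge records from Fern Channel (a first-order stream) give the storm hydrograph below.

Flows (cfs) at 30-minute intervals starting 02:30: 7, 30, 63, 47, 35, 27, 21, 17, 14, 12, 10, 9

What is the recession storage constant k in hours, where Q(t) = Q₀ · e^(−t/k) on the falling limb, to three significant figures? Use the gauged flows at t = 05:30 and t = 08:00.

On the falling limb, Q drops from 21 to 9 cfs between t = 05:30 and t = 08:00 (Δt = 2.5 h).
k = −Δt / ln(Q₂/Q₁) = −2.5 / ln(9/21) = 2.95 h.

k ≈ 2.95 h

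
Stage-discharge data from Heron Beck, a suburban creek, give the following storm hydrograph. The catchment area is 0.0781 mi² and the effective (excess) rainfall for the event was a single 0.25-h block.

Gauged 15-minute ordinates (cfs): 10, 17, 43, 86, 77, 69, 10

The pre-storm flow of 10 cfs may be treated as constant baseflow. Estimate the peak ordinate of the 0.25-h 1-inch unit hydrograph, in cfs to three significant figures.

Direct runoff: 0.0, 7.0, 33.0, 76.0, 67.0, 59.0, 0.0 cfs; ΣQ_DR = 242.0 cfs, peak = 76.0 cfs.
Runoff depth d = ΣQ_DR·Δt / A = 242.0 × 900 / (0.0781 mi²) = 1.200 in.
The 1-inch UH is the DRH scaled by (1 in)/d, so U_p = 76.0 × 1/1.200 = 63.3 cfs.

U_p ≈ 63.3 cfs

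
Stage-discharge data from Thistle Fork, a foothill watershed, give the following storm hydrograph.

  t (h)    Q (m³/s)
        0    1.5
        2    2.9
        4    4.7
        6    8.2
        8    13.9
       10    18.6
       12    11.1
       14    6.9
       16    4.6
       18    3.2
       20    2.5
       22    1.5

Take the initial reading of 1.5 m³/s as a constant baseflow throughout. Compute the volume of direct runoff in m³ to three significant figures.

Direct-runoff ordinates (Q − Q_b): 0.0, 1.4, 3.2, 6.7, 12.4, 17.1, 9.6, 5.4, 3.1, 1.7, 1.0, 0.0 m³/s.
ΣQ_DR = 61.60 m³/s.
With Δt = 2 h = 7200 s, V = ΣQ_DR · Δt = 61.60 × 7200 = 4.44 × 10^5 m³.

V ≈ 4.44 × 10^5 m³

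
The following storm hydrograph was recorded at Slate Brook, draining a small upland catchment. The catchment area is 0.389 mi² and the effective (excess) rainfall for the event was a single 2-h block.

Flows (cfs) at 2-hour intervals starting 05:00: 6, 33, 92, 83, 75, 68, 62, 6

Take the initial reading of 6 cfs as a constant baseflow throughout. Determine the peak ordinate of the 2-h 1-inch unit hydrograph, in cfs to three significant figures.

Direct runoff: 0.0, 27.0, 86.0, 77.0, 69.0, 62.0, 56.0, 0.0 cfs; ΣQ_DR = 377.0 cfs, peak = 86.0 cfs.
Runoff depth d = ΣQ_DR·Δt / A = 377.0 × 7200 / (0.389 mi²) = 3.004 in.
The 1-inch UH is the DRH scaled by (1 in)/d, so U_p = 86.0 × 1/3.004 = 28.6 cfs.

U_p ≈ 28.6 cfs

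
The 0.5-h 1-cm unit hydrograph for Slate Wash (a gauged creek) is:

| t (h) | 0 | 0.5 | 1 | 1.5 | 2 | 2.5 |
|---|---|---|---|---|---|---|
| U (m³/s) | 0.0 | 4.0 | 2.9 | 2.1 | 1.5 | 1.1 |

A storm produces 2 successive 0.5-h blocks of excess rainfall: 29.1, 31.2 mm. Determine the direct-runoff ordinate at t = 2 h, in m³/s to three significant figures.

Q ≈ 10.9 m³/s

By discrete convolution, Q_j = Σ (P_i / 10 mm) · U_{j−i}.
At t = 2 h (j=4): Q = (29.1/10)·1.5 + (31.2/10)·2.1 = 10.9 m³/s.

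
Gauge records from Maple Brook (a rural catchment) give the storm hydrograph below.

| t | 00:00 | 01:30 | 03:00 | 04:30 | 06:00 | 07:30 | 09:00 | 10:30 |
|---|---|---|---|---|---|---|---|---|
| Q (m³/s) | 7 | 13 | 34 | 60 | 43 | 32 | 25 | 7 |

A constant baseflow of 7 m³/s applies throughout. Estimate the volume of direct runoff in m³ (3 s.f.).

V ≈ 8.91 × 10^5 m³

Direct-runoff ordinates (Q − Q_b): 0.0, 6.0, 27.0, 53.0, 36.0, 25.0, 18.0, 0.0 m³/s.
ΣQ_DR = 165.0 m³/s.
With Δt = 1.5 h = 5400 s, V = ΣQ_DR · Δt = 165.0 × 5400 = 8.91 × 10^5 m³.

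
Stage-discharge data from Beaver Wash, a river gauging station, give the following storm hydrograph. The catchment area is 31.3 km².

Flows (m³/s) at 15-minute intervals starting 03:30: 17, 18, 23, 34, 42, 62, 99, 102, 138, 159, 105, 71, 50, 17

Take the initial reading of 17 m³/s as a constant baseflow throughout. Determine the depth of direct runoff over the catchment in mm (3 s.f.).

Direct runoff: 0.0, 1.0, 6.0, 17.0, 25.0, 45.0, 82.0, 85.0, 121.0, 142.0, 88.0, 54.0, 33.0, 0.0 m³/s; ΣQ_DR = 699.0 m³/s.
V = ΣQ_DR · Δt = 699.0 × 900 s = 6.291 × 10^5 m³.
Over A = 31.3 km², depth = V / A = 20.1 mm.

d ≈ 20.1 mm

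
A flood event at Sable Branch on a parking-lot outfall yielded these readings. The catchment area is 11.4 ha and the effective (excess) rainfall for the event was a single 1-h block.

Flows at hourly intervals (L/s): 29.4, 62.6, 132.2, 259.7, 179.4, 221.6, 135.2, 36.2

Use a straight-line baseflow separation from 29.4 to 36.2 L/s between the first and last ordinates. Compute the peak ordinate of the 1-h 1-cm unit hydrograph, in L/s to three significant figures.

U_p ≈ 90.7 L/s

Direct runoff: 0.00, 32.23, 100.86, 227.39, 146.11, 187.34, 99.97, 0.00 L/s; ΣQ_DR = 793.9 L/s, peak = 227.39 L/s.
Runoff depth d = ΣQ_DR·Δt / A = 793.9 × 3600 / (11.4 ha) = 25.07 mm.
The 1-cm UH is the DRH scaled by (10 mm)/d, so U_p = 227.39 × 10/25.07 = 90.7 L/s.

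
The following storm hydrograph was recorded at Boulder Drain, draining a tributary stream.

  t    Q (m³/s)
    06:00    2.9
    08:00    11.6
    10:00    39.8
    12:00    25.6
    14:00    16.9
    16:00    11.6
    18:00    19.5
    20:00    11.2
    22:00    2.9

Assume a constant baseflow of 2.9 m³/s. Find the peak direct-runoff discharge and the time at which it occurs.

Q_p = 36.9 m³/s at t = 10:00

Subtracting baseflow gives direct-runoff ordinates: 0.0, 8.7, 36.9, 22.7, 14.0, 8.7, 16.6, 8.3, 0.0 m³/s.
The maximum is 36.9 m³/s, occurring at the reading for t = 10:00.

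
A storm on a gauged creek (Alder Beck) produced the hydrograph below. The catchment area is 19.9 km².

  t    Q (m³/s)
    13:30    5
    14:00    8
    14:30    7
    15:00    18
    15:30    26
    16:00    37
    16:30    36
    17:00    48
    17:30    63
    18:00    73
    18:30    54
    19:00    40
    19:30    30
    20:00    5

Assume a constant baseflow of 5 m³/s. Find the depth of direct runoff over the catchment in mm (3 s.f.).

d ≈ 34.4 mm

Direct runoff: 0.0, 3.0, 2.0, 13.0, 21.0, 32.0, 31.0, 43.0, 58.0, 68.0, 49.0, 35.0, 25.0, 0.0 m³/s; ΣQ_DR = 380.0 m³/s.
V = ΣQ_DR · Δt = 380.0 × 1800 s = 6.840 × 10^5 m³.
Over A = 19.9 km², depth = V / A = 34.4 mm.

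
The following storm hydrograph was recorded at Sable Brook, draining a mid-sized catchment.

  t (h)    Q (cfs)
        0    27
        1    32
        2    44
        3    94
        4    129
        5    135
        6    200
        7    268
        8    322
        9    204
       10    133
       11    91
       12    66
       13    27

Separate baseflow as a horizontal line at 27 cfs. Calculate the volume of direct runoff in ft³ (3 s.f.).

V ≈ 5.02 × 10^6 ft³

Direct-runoff ordinates (Q − Q_b): 0.0, 5.0, 17.0, 67.0, 102.0, 108.0, 173.0, 241.0, 295.0, 177.0, 106.0, 64.0, 39.0, 0.0 cfs.
ΣQ_DR = 1394 cfs.
With Δt = 1 h = 3600 s, V = ΣQ_DR · Δt = 1394 × 3600 = 5.02 × 10^6 ft³.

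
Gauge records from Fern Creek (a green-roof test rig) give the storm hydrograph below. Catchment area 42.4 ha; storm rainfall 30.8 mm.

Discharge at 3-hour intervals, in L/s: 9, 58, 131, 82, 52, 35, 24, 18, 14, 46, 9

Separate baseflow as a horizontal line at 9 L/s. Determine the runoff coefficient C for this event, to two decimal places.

C ≈ 0.31

ΣQ_DR = 379.0 L/s; V = ΣQ_DR·Δt = 4.093 × 10^6 L.
Runoff depth d = V / A = 9.654 mm.
C = d / P = 9.654 / 30.8 = 0.31.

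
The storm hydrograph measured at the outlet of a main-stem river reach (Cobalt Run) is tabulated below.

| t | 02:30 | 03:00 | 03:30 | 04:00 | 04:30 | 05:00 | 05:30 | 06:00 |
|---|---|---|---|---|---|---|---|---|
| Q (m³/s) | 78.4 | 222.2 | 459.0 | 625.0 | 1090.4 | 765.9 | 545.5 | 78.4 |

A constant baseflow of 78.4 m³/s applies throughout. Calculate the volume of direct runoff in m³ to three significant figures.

V ≈ 5.83 × 10^6 m³

Direct-runoff ordinates (Q − Q_b): 0.0, 143.8, 380.6, 546.6, 1012.0, 687.5, 467.1, 0.0 m³/s.
ΣQ_DR = 3238 m³/s.
With Δt = 0.5 h = 1800 s, V = ΣQ_DR · Δt = 3238 × 1800 = 5.83 × 10^6 m³.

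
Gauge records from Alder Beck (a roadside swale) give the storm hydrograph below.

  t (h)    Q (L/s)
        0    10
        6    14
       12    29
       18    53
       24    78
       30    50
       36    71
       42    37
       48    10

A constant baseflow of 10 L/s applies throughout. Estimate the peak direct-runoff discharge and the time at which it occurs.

Q_p = 68.0 L/s at t = 24 h

Subtracting baseflow gives direct-runoff ordinates: 0.0, 4.0, 19.0, 43.0, 68.0, 40.0, 61.0, 27.0, 0.0 L/s.
The maximum is 68.0 L/s, occurring at the reading for t = 24 h.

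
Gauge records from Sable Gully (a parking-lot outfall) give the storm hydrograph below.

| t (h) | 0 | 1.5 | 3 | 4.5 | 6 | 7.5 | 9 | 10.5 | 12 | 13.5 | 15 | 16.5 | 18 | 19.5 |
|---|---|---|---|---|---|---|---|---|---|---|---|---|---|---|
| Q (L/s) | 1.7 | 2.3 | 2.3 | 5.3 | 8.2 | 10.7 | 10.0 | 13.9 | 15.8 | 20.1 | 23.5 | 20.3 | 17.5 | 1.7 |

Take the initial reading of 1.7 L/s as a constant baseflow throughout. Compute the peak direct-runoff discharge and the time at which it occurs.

Q_p = 21.8 L/s at t = 15 h

Subtracting baseflow gives direct-runoff ordinates: 0.0, 0.6, 0.6, 3.6, 6.5, 9.0, 8.3, 12.2, 14.1, 18.4, 21.8, 18.6, 15.8, 0.0 L/s.
The maximum is 21.8 L/s, occurring at the reading for t = 15 h.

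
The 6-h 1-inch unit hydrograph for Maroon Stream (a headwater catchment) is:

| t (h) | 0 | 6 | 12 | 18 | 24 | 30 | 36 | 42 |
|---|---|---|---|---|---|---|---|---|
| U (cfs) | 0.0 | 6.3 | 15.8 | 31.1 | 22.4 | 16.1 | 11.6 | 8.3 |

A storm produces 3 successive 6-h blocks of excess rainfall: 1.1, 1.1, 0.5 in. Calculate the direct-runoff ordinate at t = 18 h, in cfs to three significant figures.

By discrete convolution, Q_j = Σ (P_i / 1 in) · U_{j−i}.
At t = 18 h (j=3): Q = (1.1/1)·31.1 + (1.1/1)·15.8 + (0.5/1)·6.3 = 54.7 cfs.

Q ≈ 54.7 cfs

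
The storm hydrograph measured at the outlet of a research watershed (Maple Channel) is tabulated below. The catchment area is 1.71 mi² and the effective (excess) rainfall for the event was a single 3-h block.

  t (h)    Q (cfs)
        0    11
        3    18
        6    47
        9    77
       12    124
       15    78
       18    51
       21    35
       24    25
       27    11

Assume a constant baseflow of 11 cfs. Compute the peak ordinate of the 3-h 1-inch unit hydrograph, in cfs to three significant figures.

U_p ≈ 113 cfs

Direct runoff: 0.0, 7.0, 36.0, 66.0, 113.0, 67.0, 40.0, 24.0, 14.0, 0.0 cfs; ΣQ_DR = 367.0 cfs, peak = 113.0 cfs.
Runoff depth d = ΣQ_DR·Δt / A = 367.0 × 10800 / (1.71 mi²) = 0.9977 in.
The 1-inch UH is the DRH scaled by (1 in)/d, so U_p = 113.0 × 1/0.9977 = 113 cfs.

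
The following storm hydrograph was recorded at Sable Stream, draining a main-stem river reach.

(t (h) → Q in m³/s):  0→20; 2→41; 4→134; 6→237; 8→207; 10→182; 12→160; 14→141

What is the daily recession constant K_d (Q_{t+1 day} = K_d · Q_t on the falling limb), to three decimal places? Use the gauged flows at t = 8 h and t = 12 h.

K_d ≈ 0.213

Between t = 8 h and t = 12 h the flow falls from 207 to 160 m³/s over 2×2 h = 4 h.
Per-interval ratio K = (160/207)^(1/2) = 0.8792; K_d = K^(24/2) = 0.213.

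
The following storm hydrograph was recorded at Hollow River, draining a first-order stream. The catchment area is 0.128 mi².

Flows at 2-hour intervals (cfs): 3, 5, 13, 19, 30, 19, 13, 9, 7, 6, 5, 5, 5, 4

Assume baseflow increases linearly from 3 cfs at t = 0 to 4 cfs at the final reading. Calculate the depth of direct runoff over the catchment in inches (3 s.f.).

d ≈ 2.28 in

Direct runoff: 0.00, 1.92, 9.85, 15.77, 26.69, 15.62, 9.54, 5.46, 3.38, 2.31, 1.23, 1.15, 1.08, 0.00 cfs; ΣQ_DR = 94.00 cfs.
V = ΣQ_DR · Δt = 94.00 × 7200 s = 6.768 × 10^5 ft³.
Over A = 0.128 mi², depth = V / A = 2.28 in.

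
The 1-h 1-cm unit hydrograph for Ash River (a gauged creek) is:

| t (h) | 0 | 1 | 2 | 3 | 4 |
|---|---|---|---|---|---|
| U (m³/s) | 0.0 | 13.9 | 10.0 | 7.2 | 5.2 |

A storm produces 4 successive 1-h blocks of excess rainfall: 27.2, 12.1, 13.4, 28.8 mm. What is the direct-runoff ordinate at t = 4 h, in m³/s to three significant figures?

By discrete convolution, Q_j = Σ (P_i / 10 mm) · U_{j−i}.
At t = 4 h (j=4): Q = (27.2/10)·5.2 + (12.1/10)·7.2 + (13.4/10)·10.0 + (28.8/10)·13.9 = 76.3 m³/s.

Q ≈ 76.3 m³/s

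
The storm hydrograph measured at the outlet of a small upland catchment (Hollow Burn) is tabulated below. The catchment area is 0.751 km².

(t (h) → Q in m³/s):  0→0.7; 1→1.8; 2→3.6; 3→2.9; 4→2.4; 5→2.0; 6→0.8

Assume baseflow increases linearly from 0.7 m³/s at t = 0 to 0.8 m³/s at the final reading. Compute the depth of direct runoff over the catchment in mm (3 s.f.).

Direct runoff: 0.00, 1.08, 2.87, 2.15, 1.63, 1.22, 0.00 m³/s; ΣQ_DR = 8.950 m³/s.
V = ΣQ_DR · Δt = 8.950 × 3600 s = 32220 m³.
Over A = 0.751 km², depth = V / A = 42.9 mm.

d ≈ 42.9 mm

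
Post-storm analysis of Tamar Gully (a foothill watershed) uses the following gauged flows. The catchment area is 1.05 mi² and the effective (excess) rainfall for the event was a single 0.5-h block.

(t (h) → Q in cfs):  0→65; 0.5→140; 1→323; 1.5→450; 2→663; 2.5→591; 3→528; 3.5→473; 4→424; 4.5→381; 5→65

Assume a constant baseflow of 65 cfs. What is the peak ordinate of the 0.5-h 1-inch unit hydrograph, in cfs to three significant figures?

U_p ≈ 239 cfs

Direct runoff: 0.0, 75.0, 258.0, 385.0, 598.0, 526.0, 463.0, 408.0, 359.0, 316.0, 0.0 cfs; ΣQ_DR = 3388 cfs, peak = 598.0 cfs.
Runoff depth d = ΣQ_DR·Δt / A = 3388 × 1800 / (1.05 mi²) = 2.500 in.
The 1-inch UH is the DRH scaled by (1 in)/d, so U_p = 598.0 × 1/2.500 = 239 cfs.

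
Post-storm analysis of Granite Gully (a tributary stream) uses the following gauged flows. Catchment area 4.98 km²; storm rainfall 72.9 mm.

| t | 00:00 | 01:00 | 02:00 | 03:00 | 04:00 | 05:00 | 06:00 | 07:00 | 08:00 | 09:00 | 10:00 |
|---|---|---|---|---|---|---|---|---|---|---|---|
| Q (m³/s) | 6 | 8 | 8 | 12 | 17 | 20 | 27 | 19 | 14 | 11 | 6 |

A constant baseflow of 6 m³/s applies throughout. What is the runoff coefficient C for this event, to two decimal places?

C ≈ 0.81

ΣQ_DR = 82.00 m³/s; V = ΣQ_DR·Δt = 2.952 × 10^5 m³.
Runoff depth d = V / A = 59.28 mm.
C = d / P = 59.28 / 72.9 = 0.81.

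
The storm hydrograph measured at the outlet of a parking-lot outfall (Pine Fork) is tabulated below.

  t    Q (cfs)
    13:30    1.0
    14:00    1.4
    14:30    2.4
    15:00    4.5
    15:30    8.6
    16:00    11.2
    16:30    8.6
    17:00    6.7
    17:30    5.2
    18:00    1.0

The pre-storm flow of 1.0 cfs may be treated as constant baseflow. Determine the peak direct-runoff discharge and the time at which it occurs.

Q_p = 10.2 cfs at t = 16:00

Subtracting baseflow gives direct-runoff ordinates: 0.0, 0.4, 1.4, 3.5, 7.6, 10.2, 7.6, 5.7, 4.2, 0.0 cfs.
The maximum is 10.2 cfs, occurring at the reading for t = 16:00.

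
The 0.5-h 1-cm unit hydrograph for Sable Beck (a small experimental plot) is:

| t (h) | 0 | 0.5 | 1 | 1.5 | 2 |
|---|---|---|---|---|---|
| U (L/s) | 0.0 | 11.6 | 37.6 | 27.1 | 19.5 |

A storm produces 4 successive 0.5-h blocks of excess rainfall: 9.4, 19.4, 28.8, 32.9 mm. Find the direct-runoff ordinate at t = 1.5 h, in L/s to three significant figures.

By discrete convolution, Q_j = Σ (P_i / 10 mm) · U_{j−i}.
At t = 1.5 h (j=3): Q = (9.4/10)·27.1 + (19.4/10)·37.6 + (28.8/10)·11.6 + (32.9/10)·0.0 = 132 L/s.

Q ≈ 132 L/s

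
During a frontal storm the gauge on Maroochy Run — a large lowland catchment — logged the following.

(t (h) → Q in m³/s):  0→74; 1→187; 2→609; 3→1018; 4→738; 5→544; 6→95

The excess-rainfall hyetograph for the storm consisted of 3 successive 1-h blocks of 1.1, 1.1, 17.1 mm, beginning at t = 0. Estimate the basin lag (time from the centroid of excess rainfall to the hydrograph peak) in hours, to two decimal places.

t_L ≈ 0.67 h

Centroid of excess rainfall: t_c = Σ P_i·t̄_i / ΣP_i = 2.3290 h (block centres at 0.5, 1.5, 2.5 h).
Hydrograph peak occurs at t = 3 h, so basin lag t_L = 3 − 2.3290 = 0.67 h.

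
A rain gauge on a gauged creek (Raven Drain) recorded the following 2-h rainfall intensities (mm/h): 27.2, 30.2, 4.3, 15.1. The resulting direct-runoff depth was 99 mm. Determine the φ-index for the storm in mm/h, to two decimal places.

Only the 3 blocks with intensity above φ contribute runoff: 27.2, 30.2, 15.1 mm/h.
Σ(I−φ)·Δt = d  ⇒  (27.2+30.2+15.1 − 3φ)·2 = 99
φ = (72.50 − 99/2) / 3 = 7.67 mm/h.

φ ≈ 7.67 mm/h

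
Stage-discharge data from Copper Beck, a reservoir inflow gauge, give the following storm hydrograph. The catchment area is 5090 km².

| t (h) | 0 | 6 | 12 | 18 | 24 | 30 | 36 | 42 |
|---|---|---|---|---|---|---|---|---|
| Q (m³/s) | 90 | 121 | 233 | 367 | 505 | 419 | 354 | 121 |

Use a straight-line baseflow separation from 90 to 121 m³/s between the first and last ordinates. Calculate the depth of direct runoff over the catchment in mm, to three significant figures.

d ≈ 5.80 mm

Direct runoff: 0.00, 26.57, 134.14, 263.71, 397.29, 306.86, 237.43, 0.00 m³/s; ΣQ_DR = 1366 m³/s.
V = ΣQ_DR · Δt = 1366 × 21600 s = 2.951 × 10^7 m³.
Over A = 5090 km², depth = V / A = 5.80 mm.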